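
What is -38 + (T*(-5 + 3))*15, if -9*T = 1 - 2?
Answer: -124/3 ≈ -41.333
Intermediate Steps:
T = 1/9 (T = -(1 - 2)/9 = -1/9*(-1) = 1/9 ≈ 0.11111)
-38 + (T*(-5 + 3))*15 = -38 + ((-5 + 3)/9)*15 = -38 + ((1/9)*(-2))*15 = -38 - 2/9*15 = -38 - 10/3 = -124/3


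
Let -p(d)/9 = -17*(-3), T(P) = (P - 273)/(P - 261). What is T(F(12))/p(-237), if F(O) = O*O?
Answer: -43/17901 ≈ -0.0024021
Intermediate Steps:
F(O) = O**2
T(P) = (-273 + P)/(-261 + P)
p(d) = -459 (p(d) = -(-153)*(-3) = -9*51 = -459)
T(F(12))/p(-237) = ((-273 + 12**2)/(-261 + 12**2))/(-459) = ((-273 + 144)/(-261 + 144))*(-1/459) = (-129/(-117))*(-1/459) = -1/117*(-129)*(-1/459) = (43/39)*(-1/459) = -43/17901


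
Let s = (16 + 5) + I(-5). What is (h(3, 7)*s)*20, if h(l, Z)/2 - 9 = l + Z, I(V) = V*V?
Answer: 34960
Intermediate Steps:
I(V) = V**2
s = 46 (s = (16 + 5) + (-5)**2 = 21 + 25 = 46)
h(l, Z) = 18 + 2*Z + 2*l (h(l, Z) = 18 + 2*(l + Z) = 18 + 2*(Z + l) = 18 + (2*Z + 2*l) = 18 + 2*Z + 2*l)
(h(3, 7)*s)*20 = ((18 + 2*7 + 2*3)*46)*20 = ((18 + 14 + 6)*46)*20 = (38*46)*20 = 1748*20 = 34960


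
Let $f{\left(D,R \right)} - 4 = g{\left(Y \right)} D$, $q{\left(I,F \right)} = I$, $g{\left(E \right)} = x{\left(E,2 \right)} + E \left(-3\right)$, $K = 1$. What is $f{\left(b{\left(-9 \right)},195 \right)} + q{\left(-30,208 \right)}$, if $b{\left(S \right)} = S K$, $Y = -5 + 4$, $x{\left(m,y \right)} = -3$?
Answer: $-26$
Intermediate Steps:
$Y = -1$
$g{\left(E \right)} = -3 - 3 E$ ($g{\left(E \right)} = -3 + E \left(-3\right) = -3 - 3 E$)
$b{\left(S \right)} = S$ ($b{\left(S \right)} = S 1 = S$)
$f{\left(D,R \right)} = 4$ ($f{\left(D,R \right)} = 4 + \left(-3 - -3\right) D = 4 + \left(-3 + 3\right) D = 4 + 0 D = 4 + 0 = 4$)
$f{\left(b{\left(-9 \right)},195 \right)} + q{\left(-30,208 \right)} = 4 - 30 = -26$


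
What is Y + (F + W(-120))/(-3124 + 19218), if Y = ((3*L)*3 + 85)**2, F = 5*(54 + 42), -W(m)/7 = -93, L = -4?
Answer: 2972525/1238 ≈ 2401.1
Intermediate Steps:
W(m) = 651 (W(m) = -7*(-93) = 651)
F = 480 (F = 5*96 = 480)
Y = 2401 (Y = ((3*(-4))*3 + 85)**2 = (-12*3 + 85)**2 = (-36 + 85)**2 = 49**2 = 2401)
Y + (F + W(-120))/(-3124 + 19218) = 2401 + (480 + 651)/(-3124 + 19218) = 2401 + 1131/16094 = 2401 + 1131*(1/16094) = 2401 + 87/1238 = 2972525/1238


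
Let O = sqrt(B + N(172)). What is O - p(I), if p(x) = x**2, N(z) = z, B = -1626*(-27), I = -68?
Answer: -4624 + sqrt(44074) ≈ -4414.1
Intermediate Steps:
B = 43902
O = sqrt(44074) (O = sqrt(43902 + 172) = sqrt(44074) ≈ 209.94)
O - p(I) = sqrt(44074) - 1*(-68)**2 = sqrt(44074) - 1*4624 = sqrt(44074) - 4624 = -4624 + sqrt(44074)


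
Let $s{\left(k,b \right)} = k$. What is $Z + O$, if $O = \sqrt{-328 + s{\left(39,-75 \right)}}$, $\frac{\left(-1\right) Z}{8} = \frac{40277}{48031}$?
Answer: $- \frac{322216}{48031} + 17 i \approx -6.7085 + 17.0 i$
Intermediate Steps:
$Z = - \frac{322216}{48031}$ ($Z = - 8 \cdot \frac{40277}{48031} = - 8 \cdot 40277 \cdot \frac{1}{48031} = \left(-8\right) \frac{40277}{48031} = - \frac{322216}{48031} \approx -6.7085$)
$O = 17 i$ ($O = \sqrt{-328 + 39} = \sqrt{-289} = 17 i \approx 17.0 i$)
$Z + O = - \frac{322216}{48031} + 17 i$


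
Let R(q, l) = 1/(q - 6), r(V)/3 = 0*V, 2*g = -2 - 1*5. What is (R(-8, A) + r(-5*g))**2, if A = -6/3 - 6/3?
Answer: 1/196 ≈ 0.0051020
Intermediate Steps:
g = -7/2 (g = (-2 - 1*5)/2 = (-2 - 5)/2 = (1/2)*(-7) = -7/2 ≈ -3.5000)
A = -4 (A = -6*1/3 - 6*1/3 = -2 - 2 = -4)
r(V) = 0 (r(V) = 3*(0*V) = 3*0 = 0)
R(q, l) = 1/(-6 + q)
(R(-8, A) + r(-5*g))**2 = (1/(-6 - 8) + 0)**2 = (1/(-14) + 0)**2 = (-1/14 + 0)**2 = (-1/14)**2 = 1/196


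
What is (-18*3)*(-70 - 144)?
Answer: 11556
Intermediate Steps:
(-18*3)*(-70 - 144) = -54*(-214) = 11556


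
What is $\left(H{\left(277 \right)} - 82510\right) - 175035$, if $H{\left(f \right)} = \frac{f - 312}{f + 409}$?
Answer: $- \frac{25239415}{98} \approx -2.5755 \cdot 10^{5}$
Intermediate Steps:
$H{\left(f \right)} = \frac{-312 + f}{409 + f}$
$\left(H{\left(277 \right)} - 82510\right) - 175035 = \left(\frac{-312 + 277}{409 + 277} - 82510\right) - 175035 = \left(\frac{1}{686} \left(-35\right) - 82510\right) - 175035 = \left(- \frac{5}{98} - 82510\right) - 175035 = - \frac{8085985}{98} - 175035 = - \frac{25239415}{98}$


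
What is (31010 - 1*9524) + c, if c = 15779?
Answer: 37265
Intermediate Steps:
(31010 - 1*9524) + c = (31010 - 1*9524) + 15779 = (31010 - 9524) + 15779 = 21486 + 15779 = 37265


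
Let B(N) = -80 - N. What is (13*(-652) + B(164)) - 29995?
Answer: -38715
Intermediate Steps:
(13*(-652) + B(164)) - 29995 = (13*(-652) + (-80 - 1*164)) - 29995 = (-8476 + (-80 - 164)) - 29995 = (-8476 - 244) - 29995 = -8720 - 29995 = -38715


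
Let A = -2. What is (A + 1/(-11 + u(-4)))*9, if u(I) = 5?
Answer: -39/2 ≈ -19.500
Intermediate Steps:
(A + 1/(-11 + u(-4)))*9 = (-2 + 1/(-11 + 5))*9 = (-2 + 1/(-6))*9 = (-2 - ⅙)*9 = -13/6*9 = -39/2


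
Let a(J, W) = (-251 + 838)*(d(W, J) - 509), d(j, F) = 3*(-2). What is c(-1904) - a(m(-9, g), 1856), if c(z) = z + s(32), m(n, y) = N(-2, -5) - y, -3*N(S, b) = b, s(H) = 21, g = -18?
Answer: 300422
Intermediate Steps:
N(S, b) = -b/3
d(j, F) = -6
m(n, y) = 5/3 - y (m(n, y) = -⅓*(-5) - y = 5/3 - y)
a(J, W) = -302305 (a(J, W) = (-251 + 838)*(-6 - 509) = 587*(-515) = -302305)
c(z) = 21 + z (c(z) = z + 21 = 21 + z)
c(-1904) - a(m(-9, g), 1856) = (21 - 1904) - 1*(-302305) = -1883 + 302305 = 300422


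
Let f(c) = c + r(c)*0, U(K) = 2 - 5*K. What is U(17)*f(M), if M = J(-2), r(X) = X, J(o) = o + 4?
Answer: -166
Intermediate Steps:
J(o) = 4 + o
M = 2 (M = 4 - 2 = 2)
f(c) = c (f(c) = c + c*0 = c + 0 = c)
U(17)*f(M) = (2 - 5*17)*2 = (2 - 85)*2 = -83*2 = -166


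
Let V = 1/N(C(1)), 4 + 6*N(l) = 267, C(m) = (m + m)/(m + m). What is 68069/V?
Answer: 17902147/6 ≈ 2.9837e+6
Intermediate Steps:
C(m) = 1 (C(m) = (2*m)/((2*m)) = (2*m)*(1/(2*m)) = 1)
N(l) = 263/6 (N(l) = -⅔ + (⅙)*267 = -⅔ + 89/2 = 263/6)
V = 6/263 (V = 1/(263/6) = 6/263 ≈ 0.022814)
68069/V = 68069/(6/263) = 68069*(263/6) = 17902147/6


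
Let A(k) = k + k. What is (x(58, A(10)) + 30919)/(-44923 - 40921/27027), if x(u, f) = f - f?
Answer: -835647813/1214174842 ≈ -0.68824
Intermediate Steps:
A(k) = 2*k
x(u, f) = 0
(x(58, A(10)) + 30919)/(-44923 - 40921/27027) = (0 + 30919)/(-44923 - 40921/27027) = 30919/(-44923 - 40921*1/27027) = 30919/(-44923 - 40921/27027) = 30919/(-1214174842/27027) = 30919*(-27027/1214174842) = -835647813/1214174842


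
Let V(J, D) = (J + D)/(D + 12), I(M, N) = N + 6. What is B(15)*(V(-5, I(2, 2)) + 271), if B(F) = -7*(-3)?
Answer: 113883/20 ≈ 5694.1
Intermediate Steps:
I(M, N) = 6 + N
B(F) = 21
V(J, D) = (D + J)/(12 + D)
B(15)*(V(-5, I(2, 2)) + 271) = 21*(((6 + 2) - 5)/(12 + (6 + 2)) + 271) = 21*((8 - 5)/(12 + 8) + 271) = 21*(3/20 + 271) = 21*(5423/20) = 113883/20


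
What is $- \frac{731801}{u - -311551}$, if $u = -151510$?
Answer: $- \frac{104543}{22863} \approx -4.5726$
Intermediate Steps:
$- \frac{731801}{u - -311551} = - \frac{731801}{-151510 - -311551} = - \frac{731801}{-151510 + 311551} = - \frac{731801}{160041} = \left(-731801\right) \frac{1}{160041} = - \frac{104543}{22863}$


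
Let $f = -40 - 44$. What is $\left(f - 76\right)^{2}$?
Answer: $25600$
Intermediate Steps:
$f = -84$
$\left(f - 76\right)^{2} = \left(-84 - 76\right)^{2} = \left(-160\right)^{2} = 25600$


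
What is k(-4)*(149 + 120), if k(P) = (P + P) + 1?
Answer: -1883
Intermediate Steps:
k(P) = 1 + 2*P (k(P) = 2*P + 1 = 1 + 2*P)
k(-4)*(149 + 120) = (1 + 2*(-4))*(149 + 120) = (1 - 8)*269 = -7*269 = -1883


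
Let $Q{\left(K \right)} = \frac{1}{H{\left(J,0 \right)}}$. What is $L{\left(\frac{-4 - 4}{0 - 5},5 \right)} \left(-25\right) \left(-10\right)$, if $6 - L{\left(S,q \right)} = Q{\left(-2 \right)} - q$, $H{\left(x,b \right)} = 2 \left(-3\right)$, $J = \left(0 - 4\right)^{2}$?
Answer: $\frac{8375}{3} \approx 2791.7$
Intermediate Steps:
$J = 16$ ($J = \left(-4\right)^{2} = 16$)
$H{\left(x,b \right)} = -6$
$Q{\left(K \right)} = - \frac{1}{6}$ ($Q{\left(K \right)} = \frac{1}{-6} = - \frac{1}{6}$)
$L{\left(S,q \right)} = \frac{37}{6} + q$ ($L{\left(S,q \right)} = 6 - \left(- \frac{1}{6} - q\right) = 6 + \left(\frac{1}{6} + q\right) = \frac{37}{6} + q$)
$L{\left(\frac{-4 - 4}{0 - 5},5 \right)} \left(-25\right) \left(-10\right) = \left(\frac{37}{6} + 5\right) \left(-25\right) \left(-10\right) = \frac{67}{6} \left(-25\right) \left(-10\right) = \left(- \frac{1675}{6}\right) \left(-10\right) = \frac{8375}{3}$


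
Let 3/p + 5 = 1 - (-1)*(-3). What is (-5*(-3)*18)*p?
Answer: -810/7 ≈ -115.71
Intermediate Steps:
p = -3/7 (p = 3/(-5 + (1 - (-1)*(-3))) = 3/(-5 + (1 - 1*3)) = 3/(-5 + (1 - 3)) = 3/(-5 - 2) = 3/(-7) = 3*(-⅐) = -3/7 ≈ -0.42857)
(-5*(-3)*18)*p = (-5*(-3)*18)*(-3/7) = (15*18)*(-3/7) = 270*(-3/7) = -810/7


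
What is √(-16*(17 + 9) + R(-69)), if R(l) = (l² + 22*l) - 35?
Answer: 2*√698 ≈ 52.839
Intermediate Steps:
R(l) = -35 + l² + 22*l
√(-16*(17 + 9) + R(-69)) = √(-16*(17 + 9) + (-35 + (-69)² + 22*(-69))) = √(-16*26 + (-35 + 4761 - 1518)) = √(-416 + 3208) = √2792 = 2*√698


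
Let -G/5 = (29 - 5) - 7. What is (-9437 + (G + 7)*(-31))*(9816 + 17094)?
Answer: -188881290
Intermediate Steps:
G = -85 (G = -5*((29 - 5) - 7) = -5*(24 - 7) = -5*17 = -85)
(-9437 + (G + 7)*(-31))*(9816 + 17094) = (-9437 + (-85 + 7)*(-31))*(9816 + 17094) = (-9437 - 78*(-31))*26910 = (-9437 + 2418)*26910 = -7019*26910 = -188881290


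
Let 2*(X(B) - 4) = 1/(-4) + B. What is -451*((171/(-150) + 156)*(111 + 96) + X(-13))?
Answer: -2891216229/200 ≈ -1.4456e+7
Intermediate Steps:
X(B) = 31/8 + B/2 (X(B) = 4 + (1/(-4) + B)/2 = 4 + (-¼ + B)/2 = 4 + (-⅛ + B/2) = 31/8 + B/2)
-451*((171/(-150) + 156)*(111 + 96) + X(-13)) = -451*((171/(-150) + 156)*(111 + 96) + (31/8 + (½)*(-13))) = -451*((171*(-1/150) + 156)*207 + (31/8 - 13/2)) = -451*((-57/50 + 156)*207 - 21/8) = -451*((7743/50)*207 - 21/8) = -451*(1602801/50 - 21/8) = -451*6410679/200 = -2891216229/200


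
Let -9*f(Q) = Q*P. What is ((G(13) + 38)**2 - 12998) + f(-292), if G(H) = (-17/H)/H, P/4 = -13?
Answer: -3405576901/257049 ≈ -13249.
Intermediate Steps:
P = -52 (P = 4*(-13) = -52)
G(H) = -17/H**2
f(Q) = 52*Q/9 (f(Q) = -Q*(-52)/9 = -(-52)*Q/9 = 52*Q/9)
((G(13) + 38)**2 - 12998) + f(-292) = ((-17/13**2 + 38)**2 - 12998) + (52/9)*(-292) = ((-17*1/169 + 38)**2 - 12998) - 15184/9 = ((-17/169 + 38)**2 - 12998) - 15184/9 = ((6405/169)**2 - 12998) - 15184/9 = (41024025/28561 - 12998) - 15184/9 = -330211853/28561 - 15184/9 = -3405576901/257049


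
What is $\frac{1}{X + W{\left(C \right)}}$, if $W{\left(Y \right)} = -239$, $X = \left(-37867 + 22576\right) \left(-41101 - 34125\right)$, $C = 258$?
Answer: $\frac{1}{1150280527} \approx 8.6935 \cdot 10^{-10}$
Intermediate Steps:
$X = 1150280766$ ($X = \left(-15291\right) \left(-75226\right) = 1150280766$)
$\frac{1}{X + W{\left(C \right)}} = \frac{1}{1150280766 - 239} = \frac{1}{1150280527}$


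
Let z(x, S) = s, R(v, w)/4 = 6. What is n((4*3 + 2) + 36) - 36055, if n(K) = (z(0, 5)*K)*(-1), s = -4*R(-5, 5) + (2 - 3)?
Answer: -31205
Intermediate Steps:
R(v, w) = 24 (R(v, w) = 4*6 = 24)
s = -97 (s = -4*24 + (2 - 3) = -96 - 1 = -97)
z(x, S) = -97
n(K) = 97*K (n(K) = -97*K*(-1) = 97*K)
n((4*3 + 2) + 36) - 36055 = 97*((4*3 + 2) + 36) - 36055 = 97*((12 + 2) + 36) - 36055 = 97*(14 + 36) - 36055 = 97*50 - 36055 = 4850 - 36055 = -31205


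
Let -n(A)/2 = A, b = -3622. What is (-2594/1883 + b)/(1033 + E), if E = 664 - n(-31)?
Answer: -1364564/615741 ≈ -2.2161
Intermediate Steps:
n(A) = -2*A
E = 602 (E = 664 - (-2)*(-31) = 664 - 1*62 = 664 - 62 = 602)
(-2594/1883 + b)/(1033 + E) = (-2594/1883 - 3622)/(1033 + 602) = (-2594*1/1883 - 3622)/1635 = (-2594/1883 - 3622)*(1/1635) = -6822820/1883*1/1635 = -1364564/615741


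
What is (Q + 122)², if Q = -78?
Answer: 1936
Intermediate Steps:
(Q + 122)² = (-78 + 122)² = 44² = 1936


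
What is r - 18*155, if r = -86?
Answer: -2876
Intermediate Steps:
r - 18*155 = -86 - 18*155 = -86 - 2790 = -2876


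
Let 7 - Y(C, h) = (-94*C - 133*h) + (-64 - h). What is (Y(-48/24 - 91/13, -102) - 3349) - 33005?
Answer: -50797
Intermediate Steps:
Y(C, h) = 71 + 94*C + 134*h (Y(C, h) = 7 - ((-94*C - 133*h) + (-64 - h)) = 7 - ((-133*h - 94*C) + (-64 - h)) = 7 - (-64 - 134*h - 94*C) = 7 + (64 + 94*C + 134*h) = 71 + 94*C + 134*h)
(Y(-48/24 - 91/13, -102) - 3349) - 33005 = ((71 + 94*(-48/24 - 91/13) + 134*(-102)) - 3349) - 33005 = ((71 + 94*(-48*1/24 - 91*1/13) - 13668) - 3349) - 33005 = ((71 + 94*(-2 - 7) - 13668) - 3349) - 33005 = ((71 + 94*(-9) - 13668) - 3349) - 33005 = ((71 - 846 - 13668) - 3349) - 33005 = (-14443 - 3349) - 33005 = -17792 - 33005 = -50797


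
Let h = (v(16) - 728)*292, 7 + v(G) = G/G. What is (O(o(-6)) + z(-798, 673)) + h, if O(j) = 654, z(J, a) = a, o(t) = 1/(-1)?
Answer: -213001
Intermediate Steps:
v(G) = -6 (v(G) = -7 + G/G = -7 + 1 = -6)
o(t) = -1
h = -214328 (h = (-6 - 728)*292 = -734*292 = -214328)
(O(o(-6)) + z(-798, 673)) + h = (654 + 673) - 214328 = 1327 - 214328 = -213001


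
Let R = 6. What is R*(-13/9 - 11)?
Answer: -224/3 ≈ -74.667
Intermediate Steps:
R*(-13/9 - 11) = 6*(-13/9 - 11) = 6*(-112/9) = -224/3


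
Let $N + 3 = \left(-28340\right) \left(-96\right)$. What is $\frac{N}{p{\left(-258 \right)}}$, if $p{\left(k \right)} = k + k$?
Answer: $- \frac{906879}{172} \approx -5272.6$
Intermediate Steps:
$p{\left(k \right)} = 2 k$
$N = 2720637$ ($N = -3 - -2720640 = -3 + 2720640 = 2720637$)
$\frac{N}{p{\left(-258 \right)}} = \frac{2720637}{2 \left(-258\right)} = \frac{2720637}{-516} = 2720637 \left(- \frac{1}{516}\right) = - \frac{906879}{172}$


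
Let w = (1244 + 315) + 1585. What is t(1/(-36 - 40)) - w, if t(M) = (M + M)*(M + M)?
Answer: -4539935/1444 ≈ -3144.0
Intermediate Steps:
t(M) = 4*M² (t(M) = (2*M)*(2*M) = 4*M²)
w = 3144 (w = 1559 + 1585 = 3144)
t(1/(-36 - 40)) - w = 4*(1/(-36 - 40))² - 1*3144 = 4*(1/(-76))² - 3144 = 4*(-1/76)² - 3144 = 4*(1/5776) - 3144 = 1/1444 - 3144 = -4539935/1444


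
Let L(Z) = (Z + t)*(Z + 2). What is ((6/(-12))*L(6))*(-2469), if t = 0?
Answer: 59256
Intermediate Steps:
L(Z) = Z*(2 + Z) (L(Z) = (Z + 0)*(Z + 2) = Z*(2 + Z))
((6/(-12))*L(6))*(-2469) = ((6/(-12))*(6*(2 + 6)))*(-2469) = ((6*(-1/12))*(6*8))*(-2469) = -½*48*(-2469) = -24*(-2469) = 59256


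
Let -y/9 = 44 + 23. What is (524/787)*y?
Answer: -315972/787 ≈ -401.49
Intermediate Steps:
y = -603 (y = -9*(44 + 23) = -9*67 = -603)
(524/787)*y = (524/787)*(-603) = -315972/787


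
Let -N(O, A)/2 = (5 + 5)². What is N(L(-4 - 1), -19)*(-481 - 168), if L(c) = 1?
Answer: 129800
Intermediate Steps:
N(O, A) = -200 (N(O, A) = -2*(5 + 5)² = -2*10² = -2*100 = -200)
N(L(-4 - 1), -19)*(-481 - 168) = -200*(-481 - 168) = -200*(-649) = 129800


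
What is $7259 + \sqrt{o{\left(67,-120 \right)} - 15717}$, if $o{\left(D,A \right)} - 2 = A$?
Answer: $7259 + i \sqrt{15835} \approx 7259.0 + 125.84 i$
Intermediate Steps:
$o{\left(D,A \right)} = 2 + A$
$7259 + \sqrt{o{\left(67,-120 \right)} - 15717} = 7259 + \sqrt{\left(2 - 120\right) - 15717} = 7259 + \sqrt{-118 - 15717} = 7259 + \sqrt{-15835} = 7259 + i \sqrt{15835}$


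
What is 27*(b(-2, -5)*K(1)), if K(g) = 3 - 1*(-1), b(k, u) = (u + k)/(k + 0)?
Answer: 378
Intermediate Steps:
b(k, u) = (k + u)/k
K(g) = 4 (K(g) = 3 + 1 = 4)
27*(b(-2, -5)*K(1)) = 27*(((-2 - 5)/(-2))*4) = 27*(-½*(-7)*4) = 27*((7/2)*4) = 27*14 = 378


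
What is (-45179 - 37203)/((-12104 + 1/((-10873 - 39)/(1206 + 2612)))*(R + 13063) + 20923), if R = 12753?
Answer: 56184524/213101112105 ≈ 0.00026365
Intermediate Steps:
(-45179 - 37203)/((-12104 + 1/((-10873 - 39)/(1206 + 2612)))*(R + 13063) + 20923) = (-45179 - 37203)/((-12104 + 1/((-10873 - 39)/(1206 + 2612)))*(12753 + 13063) + 20923) = -82382/((-12104 + 1/(-10912/3818))*25816 + 20923) = -82382/((-12104 + 1/(-10912*1/3818))*25816 + 20923) = -82382/((-12104 + 1/(-5456/1909))*25816 + 20923) = -82382/((-12104 - 1909/5456)*25816 + 20923) = -82382/(-66041333/5456*25816 + 20923) = -82382/(-213115381591/682 + 20923) = -82382/(-213101112105/682) = -82382*(-682/213101112105) = 56184524/213101112105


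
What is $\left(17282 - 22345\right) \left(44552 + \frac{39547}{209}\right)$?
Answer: $- \frac{47343682645}{209} \approx -2.2652 \cdot 10^{8}$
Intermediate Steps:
$\left(17282 - 22345\right) \left(44552 + \frac{39547}{209}\right) = - 5063 \left(44552 + 39547 \cdot \frac{1}{209}\right) = - 5063 \left(44552 + \frac{39547}{209}\right) = \left(-5063\right) \frac{9350915}{209} = - \frac{47343682645}{209}$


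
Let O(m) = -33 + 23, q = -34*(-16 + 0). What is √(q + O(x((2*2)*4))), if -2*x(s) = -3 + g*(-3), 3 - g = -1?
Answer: √534 ≈ 23.108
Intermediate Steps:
g = 4 (g = 3 - 1*(-1) = 3 + 1 = 4)
q = 544 (q = -34*(-16) = 544)
x(s) = 15/2 (x(s) = -(-3 + 4*(-3))/2 = -(-3 - 12)/2 = -½*(-15) = 15/2)
O(m) = -10
√(q + O(x((2*2)*4))) = √(544 - 10) = √534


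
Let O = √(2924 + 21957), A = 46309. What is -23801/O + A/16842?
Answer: 46309/16842 - 23801*√24881/24881 ≈ -148.14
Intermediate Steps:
O = √24881 ≈ 157.74
-23801/O + A/16842 = -23801*√24881/24881 + 46309/16842 = 46309/16842 - 23801*√24881/24881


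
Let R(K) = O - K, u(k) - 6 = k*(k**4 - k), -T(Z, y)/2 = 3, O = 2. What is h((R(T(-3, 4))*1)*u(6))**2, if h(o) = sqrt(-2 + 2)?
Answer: 0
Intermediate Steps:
T(Z, y) = -6 (T(Z, y) = -2*3 = -6)
u(k) = 6 + k*(k**4 - k)
R(K) = 2 - K
h(o) = 0 (h(o) = sqrt(0) = 0)
h((R(T(-3, 4))*1)*u(6))**2 = 0**2 = 0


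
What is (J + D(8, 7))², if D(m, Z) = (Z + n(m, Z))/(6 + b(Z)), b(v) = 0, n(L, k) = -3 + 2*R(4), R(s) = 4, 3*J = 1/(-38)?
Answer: 51529/12996 ≈ 3.9650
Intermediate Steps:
J = -1/114 (J = (⅓)/(-38) = (⅓)*(-1/38) = -1/114 ≈ -0.0087719)
n(L, k) = 5 (n(L, k) = -3 + 2*4 = -3 + 8 = 5)
D(m, Z) = ⅚ + Z/6 (D(m, Z) = (Z + 5)/(6 + 0) = (5 + Z)/6 = (5 + Z)*(⅙) = ⅚ + Z/6)
(J + D(8, 7))² = (-1/114 + (⅚ + (⅙)*7))² = (-1/114 + (⅚ + 7/6))² = (-1/114 + 2)² = (227/114)² = 51529/12996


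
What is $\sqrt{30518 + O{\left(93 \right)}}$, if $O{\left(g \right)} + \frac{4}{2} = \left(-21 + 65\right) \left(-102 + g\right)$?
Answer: $2 \sqrt{7530} \approx 173.55$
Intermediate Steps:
$O{\left(g \right)} = -4490 + 44 g$ ($O{\left(g \right)} = -2 + \left(-21 + 65\right) \left(-102 + g\right) = -2 + 44 \left(-102 + g\right) = -2 + \left(-4488 + 44 g\right) = -4490 + 44 g$)
$\sqrt{30518 + O{\left(93 \right)}} = \sqrt{30518 + \left(-4490 + 44 \cdot 93\right)} = \sqrt{30518 + \left(-4490 + 4092\right)} = \sqrt{30518 - 398} = \sqrt{30120} = 2 \sqrt{7530}$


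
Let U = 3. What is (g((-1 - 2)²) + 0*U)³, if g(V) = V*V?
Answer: 531441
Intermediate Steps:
g(V) = V²
(g((-1 - 2)²) + 0*U)³ = (((-1 - 2)²)² + 0*3)³ = (((-3)²)² + 0)³ = (9² + 0)³ = (81 + 0)³ = 81³ = 531441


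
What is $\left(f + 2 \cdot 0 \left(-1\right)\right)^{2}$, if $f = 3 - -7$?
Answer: $100$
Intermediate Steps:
$f = 10$ ($f = 3 + 7 = 10$)
$\left(f + 2 \cdot 0 \left(-1\right)\right)^{2} = \left(10 + 2 \cdot 0 \left(-1\right)\right)^{2} = \left(10 + 0 \left(-1\right)\right)^{2} = \left(10 + 0\right)^{2} = 10^{2} = 100$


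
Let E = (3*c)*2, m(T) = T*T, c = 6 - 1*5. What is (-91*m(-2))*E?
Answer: -2184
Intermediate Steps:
c = 1 (c = 6 - 5 = 1)
m(T) = T²
E = 6 (E = (3*1)*2 = 3*2 = 6)
(-91*m(-2))*E = -91*(-2)²*6 = -91*4*6 = -364*6 = -2184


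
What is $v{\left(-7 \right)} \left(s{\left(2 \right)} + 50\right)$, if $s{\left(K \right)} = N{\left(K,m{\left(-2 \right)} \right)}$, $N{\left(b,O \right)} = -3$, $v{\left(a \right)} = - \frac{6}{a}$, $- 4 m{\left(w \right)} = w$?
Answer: $\frac{282}{7} \approx 40.286$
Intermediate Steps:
$m{\left(w \right)} = - \frac{w}{4}$
$s{\left(K \right)} = -3$
$v{\left(-7 \right)} \left(s{\left(2 \right)} + 50\right) = - \frac{6}{-7} \left(-3 + 50\right) = \left(-6\right) \left(- \frac{1}{7}\right) 47 = \frac{6}{7} \cdot 47 = \frac{282}{7}$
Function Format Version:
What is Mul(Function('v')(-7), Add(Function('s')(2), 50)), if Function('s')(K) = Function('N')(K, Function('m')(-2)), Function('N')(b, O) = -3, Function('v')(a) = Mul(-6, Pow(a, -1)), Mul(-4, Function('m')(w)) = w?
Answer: Rational(282, 7) ≈ 40.286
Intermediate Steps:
Function('m')(w) = Mul(Rational(-1, 4), w)
Function('s')(K) = -3
Mul(Function('v')(-7), Add(Function('s')(2), 50)) = Mul(Mul(-6, Pow(-7, -1)), Add(-3, 50)) = Mul(Mul(-6, Rational(-1, 7)), 47) = Mul(Rational(6, 7), 47) = Rational(282, 7)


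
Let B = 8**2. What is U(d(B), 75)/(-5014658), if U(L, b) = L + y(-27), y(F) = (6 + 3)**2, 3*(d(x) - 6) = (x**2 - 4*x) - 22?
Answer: -4079/15043974 ≈ -0.00027114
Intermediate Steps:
B = 64
d(x) = -4/3 - 4*x/3 + x**2/3 (d(x) = 6 + ((x**2 - 4*x) - 22)/3 = 6 + (-22 + x**2 - 4*x)/3 = 6 + (-22/3 - 4*x/3 + x**2/3) = -4/3 - 4*x/3 + x**2/3)
y(F) = 81 (y(F) = 9**2 = 81)
U(L, b) = 81 + L (U(L, b) = L + 81 = 81 + L)
U(d(B), 75)/(-5014658) = (81 + (-4/3 - 4/3*64 + (1/3)*64**2))/(-5014658) = (81 + (-4/3 - 256/3 + (1/3)*4096))*(-1/5014658) = (81 + (-4/3 - 256/3 + 4096/3))*(-1/5014658) = (81 + 3836/3)*(-1/5014658) = (4079/3)*(-1/5014658) = -4079/15043974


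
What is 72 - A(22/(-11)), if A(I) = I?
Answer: 74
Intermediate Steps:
72 - A(22/(-11)) = 72 - 22/(-11) = 72 - 22*(-1)/11 = 72 - 1*(-2) = 72 + 2 = 74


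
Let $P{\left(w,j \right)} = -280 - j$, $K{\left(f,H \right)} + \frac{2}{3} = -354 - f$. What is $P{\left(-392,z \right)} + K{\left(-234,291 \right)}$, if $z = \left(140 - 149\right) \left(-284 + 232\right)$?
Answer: $- \frac{2606}{3} \approx -868.67$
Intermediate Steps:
$z = 468$ ($z = \left(-9\right) \left(-52\right) = 468$)
$K{\left(f,H \right)} = - \frac{1064}{3} - f$ ($K{\left(f,H \right)} = - \frac{2}{3} - \left(354 + f\right) = - \frac{1064}{3} - f$)
$P{\left(-392,z \right)} + K{\left(-234,291 \right)} = \left(-280 - 468\right) - \frac{362}{3} = \left(-280 - 468\right) + \left(- \frac{1064}{3} + 234\right) = -748 - \frac{362}{3} = - \frac{2606}{3}$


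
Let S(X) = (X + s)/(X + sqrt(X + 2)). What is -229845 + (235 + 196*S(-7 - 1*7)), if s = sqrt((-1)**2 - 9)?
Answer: 2*(-802949*I - 114805*sqrt(3) + 98*sqrt(2))/(sqrt(3) + 7*I) ≈ -2.2942e+5 + 8.386*I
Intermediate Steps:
s = 2*I*sqrt(2) (s = sqrt(1 - 9) = sqrt(-8) = 2*I*sqrt(2) ≈ 2.8284*I)
S(X) = (X + 2*I*sqrt(2))/(X + sqrt(2 + X)) (S(X) = (X + 2*I*sqrt(2))/(X + sqrt(X + 2)) = (X + 2*I*sqrt(2))/(X + sqrt(2 + X)))
-229845 + (235 + 196*S(-7 - 1*7)) = -229845 + (235 + 196*(((-7 - 1*7) + 2*I*sqrt(2))/((-7 - 1*7) + sqrt(2 + (-7 - 1*7))))) = -229845 + (235 + 196*(((-7 - 7) + 2*I*sqrt(2))/((-7 - 7) + sqrt(2 + (-7 - 7))))) = -229845 + (235 + 196*((-14 + 2*I*sqrt(2))/(-14 + sqrt(2 - 14)))) = -229845 + (235 + 196*((-14 + 2*I*sqrt(2))/(-14 + sqrt(-12)))) = -229845 + (235 + 196*((-14 + 2*I*sqrt(2))/(-14 + 2*I*sqrt(3)))) = -229845 + (235 + 196*(-14 + 2*I*sqrt(2))/(-14 + 2*I*sqrt(3))) = -229610 + 196*(-14 + 2*I*sqrt(2))/(-14 + 2*I*sqrt(3))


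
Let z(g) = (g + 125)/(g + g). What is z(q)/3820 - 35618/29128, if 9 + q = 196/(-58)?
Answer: -277803289/226963390 ≈ -1.2240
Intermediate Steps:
q = -359/29 (q = -9 + 196/(-58) = -9 + 196*(-1/58) = -9 - 98/29 = -359/29 ≈ -12.379)
z(g) = (125 + g)/(2*g) (z(g) = (125 + g)/((2*g)) = (125 + g)*(1/(2*g)) = (125 + g)/(2*g))
z(q)/3820 - 35618/29128 = ((125 - 359/29)/(2*(-359/29)))/3820 - 35618/29128 = ((1/2)*(-29/359)*(3266/29))*(1/3820) - 35618*1/29128 = -1633/359*1/3820 - 1619/1324 = -1633/1371380 - 1619/1324 = -277803289/226963390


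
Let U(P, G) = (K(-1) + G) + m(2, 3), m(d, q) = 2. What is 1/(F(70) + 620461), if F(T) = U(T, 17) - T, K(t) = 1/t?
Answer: 1/620409 ≈ 1.6118e-6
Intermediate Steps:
U(P, G) = 1 + G (U(P, G) = (1/(-1) + G) + 2 = (-1 + G) + 2 = 1 + G)
F(T) = 18 - T (F(T) = (1 + 17) - T = 18 - T)
1/(F(70) + 620461) = 1/((18 - 1*70) + 620461) = 1/((18 - 70) + 620461) = 1/(-52 + 620461) = 1/620409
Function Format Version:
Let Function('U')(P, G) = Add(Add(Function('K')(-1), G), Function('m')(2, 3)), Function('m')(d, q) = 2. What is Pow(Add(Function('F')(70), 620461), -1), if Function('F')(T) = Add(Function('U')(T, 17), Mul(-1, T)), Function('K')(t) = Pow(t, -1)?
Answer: Rational(1, 620409) ≈ 1.6118e-6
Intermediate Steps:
Function('U')(P, G) = Add(1, G) (Function('U')(P, G) = Add(Add(Pow(-1, -1), G), 2) = Add(Add(-1, G), 2) = Add(1, G))
Function('F')(T) = Add(18, Mul(-1, T)) (Function('F')(T) = Add(Add(1, 17), Mul(-1, T)) = Add(18, Mul(-1, T)))
Pow(Add(Function('F')(70), 620461), -1) = Pow(Add(Add(18, Mul(-1, 70)), 620461), -1) = Pow(Add(Add(18, -70), 620461), -1) = Pow(Add(-52, 620461), -1) = Pow(620409, -1) = Rational(1, 620409)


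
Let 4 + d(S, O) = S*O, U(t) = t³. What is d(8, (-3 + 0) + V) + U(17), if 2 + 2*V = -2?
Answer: 4869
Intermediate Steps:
V = -2 (V = -1 + (½)*(-2) = -1 - 1 = -2)
d(S, O) = -4 + O*S (d(S, O) = -4 + S*O = -4 + O*S)
d(8, (-3 + 0) + V) + U(17) = (-4 + ((-3 + 0) - 2)*8) + 17³ = (-4 + (-3 - 2)*8) + 4913 = (-4 - 5*8) + 4913 = (-4 - 40) + 4913 = -44 + 4913 = 4869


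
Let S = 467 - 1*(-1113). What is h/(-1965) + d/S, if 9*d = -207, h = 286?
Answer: -19883/124188 ≈ -0.16010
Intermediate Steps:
d = -23 (d = (⅑)*(-207) = -23)
S = 1580 (S = 467 + 1113 = 1580)
h/(-1965) + d/S = 286/(-1965) - 23/1580 = 286*(-1/1965) - 23*1/1580 = -286/1965 - 23/1580 = -19883/124188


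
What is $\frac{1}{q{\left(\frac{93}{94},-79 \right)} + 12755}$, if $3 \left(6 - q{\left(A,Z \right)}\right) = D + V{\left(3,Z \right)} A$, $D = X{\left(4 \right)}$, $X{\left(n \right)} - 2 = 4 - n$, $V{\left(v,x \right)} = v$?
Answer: $\frac{282}{3598135} \approx 7.8374 \cdot 10^{-5}$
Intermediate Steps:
$X{\left(n \right)} = 6 - n$ ($X{\left(n \right)} = 2 - \left(-4 + n\right) = 6 - n$)
$D = 2$ ($D = 6 - 4 = 2$)
$q{\left(A,Z \right)} = \frac{16}{3} - A$ ($q{\left(A,Z \right)} = 6 - \frac{2 + 3 A}{3} = 6 - \left(\frac{2}{3} + A\right) = \frac{16}{3} - A$)
$\frac{1}{q{\left(\frac{93}{94},-79 \right)} + 12755} = \frac{1}{\left(\frac{16}{3} - \frac{93}{94}\right) + 12755} = \frac{1}{\frac{1225}{282} + 12755} = \frac{1}{\frac{3598135}{282}} = \frac{282}{3598135}$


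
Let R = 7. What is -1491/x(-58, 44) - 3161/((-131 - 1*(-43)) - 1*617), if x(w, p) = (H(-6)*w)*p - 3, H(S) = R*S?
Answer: 37527554/8395845 ≈ 4.4698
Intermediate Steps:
H(S) = 7*S
x(w, p) = -3 - 42*p*w (x(w, p) = ((7*(-6))*w)*p - 3 = (-42*w)*p - 3 = -42*p*w - 3 = -3 - 42*p*w)
-1491/x(-58, 44) - 3161/((-131 - 1*(-43)) - 1*617) = -1491/(-3 - 42*44*(-58)) - 3161/((-131 - 1*(-43)) - 1*617) = -1491/(-3 + 107184) - 3161/((-131 + 43) - 617) = -1491/107181 - 3161/(-88 - 617) = -1491*1/107181 - 3161/(-705) = -497/35727 - 3161*(-1/705) = -497/35727 + 3161/705 = 37527554/8395845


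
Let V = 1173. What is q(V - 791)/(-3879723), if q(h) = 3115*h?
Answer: -1189930/3879723 ≈ -0.30670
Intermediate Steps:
q(V - 791)/(-3879723) = (3115*(1173 - 791))/(-3879723) = (3115*382)*(-1/3879723) = 1189930*(-1/3879723) = -1189930/3879723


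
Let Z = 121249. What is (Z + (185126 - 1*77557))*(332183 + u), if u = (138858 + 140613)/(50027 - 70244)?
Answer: 512206365489440/6739 ≈ 7.6006e+10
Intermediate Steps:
u = -93157/6739 (u = 279471/(-20217) = 279471*(-1/20217) = -93157/6739 ≈ -13.824)
(Z + (185126 - 1*77557))*(332183 + u) = (121249 + (185126 - 1*77557))*(332183 - 93157/6739) = (121249 + (185126 - 77557))*(2238488080/6739) = (121249 + 107569)*(2238488080/6739) = 228818*(2238488080/6739) = 512206365489440/6739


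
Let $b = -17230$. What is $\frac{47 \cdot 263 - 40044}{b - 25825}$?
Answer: $\frac{27683}{43055} \approx 0.64297$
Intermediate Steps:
$\frac{47 \cdot 263 - 40044}{b - 25825} = \frac{47 \cdot 263 - 40044}{-17230 - 25825} = \frac{12361 - 40044}{-17230 - 25825} = - \frac{27683}{-43055} = \left(-27683\right) \left(- \frac{1}{43055}\right) = \frac{27683}{43055}$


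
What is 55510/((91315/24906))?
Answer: 39500916/2609 ≈ 15140.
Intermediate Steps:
55510/((91315/24906)) = 55510/((91315*(1/24906))) = 55510/(13045/3558) = 55510*(3558/13045) = 39500916/2609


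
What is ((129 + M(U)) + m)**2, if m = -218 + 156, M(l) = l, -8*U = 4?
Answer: 17689/4 ≈ 4422.3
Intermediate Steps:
U = -1/2 (U = -1/8*4 = -1/2 ≈ -0.50000)
m = -62
((129 + M(U)) + m)**2 = ((129 - 1/2) - 62)**2 = (257/2 - 62)**2 = (133/2)**2 = 17689/4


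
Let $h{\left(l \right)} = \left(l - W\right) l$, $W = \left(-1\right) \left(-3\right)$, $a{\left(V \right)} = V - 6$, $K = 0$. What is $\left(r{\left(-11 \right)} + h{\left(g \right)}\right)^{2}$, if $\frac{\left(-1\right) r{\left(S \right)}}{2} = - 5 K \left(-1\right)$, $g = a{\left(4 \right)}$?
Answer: $100$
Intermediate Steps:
$a{\left(V \right)} = -6 + V$
$g = -2$ ($g = -6 + 4 = -2$)
$W = 3$
$r{\left(S \right)} = 0$ ($r{\left(S \right)} = - 2 \left(-5\right) 0 \left(-1\right) = - 2 \cdot 0 \left(-1\right) = \left(-2\right) 0 = 0$)
$h{\left(l \right)} = l \left(-3 + l\right)$ ($h{\left(l \right)} = \left(l - 3\right) l = \left(-3 + l\right) l = l \left(-3 + l\right)$)
$\left(r{\left(-11 \right)} + h{\left(g \right)}\right)^{2} = \left(0 - 2 \left(-3 - 2\right)\right)^{2} = \left(0 - -10\right)^{2} = \left(0 + 10\right)^{2} = 10^{2} = 100$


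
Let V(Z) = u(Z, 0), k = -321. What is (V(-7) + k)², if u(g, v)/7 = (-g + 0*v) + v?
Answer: 73984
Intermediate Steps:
u(g, v) = -7*g + 7*v (u(g, v) = 7*((-g + 0*v) + v) = 7*((-g + 0) + v) = 7*(-g + v) = 7*(v - g) = -7*g + 7*v)
V(Z) = -7*Z (V(Z) = -7*Z + 7*0 = -7*Z + 0 = -7*Z)
(V(-7) + k)² = (-7*(-7) - 321)² = (49 - 321)² = (-272)² = 73984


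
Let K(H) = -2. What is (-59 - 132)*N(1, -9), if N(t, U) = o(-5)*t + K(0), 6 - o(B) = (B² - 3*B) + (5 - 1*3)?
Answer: 7258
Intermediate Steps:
o(B) = 4 - B² + 3*B (o(B) = 6 - ((B² - 3*B) + (5 - 1*3)) = 6 - ((B² - 3*B) + (5 - 3)) = 6 - ((B² - 3*B) + 2) = 6 - (2 + B² - 3*B) = 6 + (-2 - B² + 3*B) = 4 - B² + 3*B)
N(t, U) = -2 - 36*t (N(t, U) = (4 - 1*(-5)² + 3*(-5))*t - 2 = (4 - 1*25 - 15)*t - 2 = (4 - 25 - 15)*t - 2 = -36*t - 2 = -2 - 36*t)
(-59 - 132)*N(1, -9) = (-59 - 132)*(-2 - 36*1) = -191*(-2 - 36) = -191*(-38) = 7258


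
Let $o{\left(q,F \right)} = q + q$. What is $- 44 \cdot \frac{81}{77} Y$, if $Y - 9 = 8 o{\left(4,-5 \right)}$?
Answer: $- \frac{23652}{7} \approx -3378.9$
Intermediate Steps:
$o{\left(q,F \right)} = 2 q$
$Y = 73$ ($Y = 9 + 8 \cdot 2 \cdot 4 = 9 + 8 \cdot 8 = 9 + 64 = 73$)
$- 44 \cdot \frac{81}{77} Y = - 44 \cdot \frac{81}{77} \cdot 73 = - 44 \cdot 81 \cdot \frac{1}{77} \cdot 73 = \left(-44\right) \frac{81}{77} \cdot 73 = \left(- \frac{324}{7}\right) 73 = - \frac{23652}{7}$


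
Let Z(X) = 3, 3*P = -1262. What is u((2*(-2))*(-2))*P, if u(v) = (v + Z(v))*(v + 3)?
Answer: -152702/3 ≈ -50901.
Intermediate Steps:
P = -1262/3 (P = (1/3)*(-1262) = -1262/3 ≈ -420.67)
u(v) = (3 + v)**2 (u(v) = (v + 3)*(v + 3) = (3 + v)*(3 + v) = (3 + v)**2)
u((2*(-2))*(-2))*P = (9 + ((2*(-2))*(-2))**2 + 6*((2*(-2))*(-2)))*(-1262/3) = (9 + (-4*(-2))**2 + 6*(-4*(-2)))*(-1262/3) = (9 + 8**2 + 6*8)*(-1262/3) = (9 + 64 + 48)*(-1262/3) = 121*(-1262/3) = -152702/3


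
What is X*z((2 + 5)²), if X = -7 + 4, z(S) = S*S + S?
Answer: -7350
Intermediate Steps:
z(S) = S + S² (z(S) = S² + S = S + S²)
X = -3
X*z((2 + 5)²) = -3*(2 + 5)²*(1 + (2 + 5)²) = -3*7²*(1 + 7²) = -147*(1 + 49) = -147*50 = -3*2450 = -7350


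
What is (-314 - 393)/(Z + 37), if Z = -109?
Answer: 707/72 ≈ 9.8194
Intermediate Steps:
(-314 - 393)/(Z + 37) = (-314 - 393)/(-109 + 37) = -707/(-72) = -707*(-1/72) = 707/72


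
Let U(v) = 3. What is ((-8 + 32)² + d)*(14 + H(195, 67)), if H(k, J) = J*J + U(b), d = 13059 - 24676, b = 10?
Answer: -49750746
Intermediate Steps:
d = -11617
H(k, J) = 3 + J² (H(k, J) = J*J + 3 = J² + 3 = 3 + J²)
((-8 + 32)² + d)*(14 + H(195, 67)) = ((-8 + 32)² - 11617)*(14 + (3 + 67²)) = (24² - 11617)*(14 + (3 + 4489)) = (576 - 11617)*(14 + 4492) = -11041*4506 = -49750746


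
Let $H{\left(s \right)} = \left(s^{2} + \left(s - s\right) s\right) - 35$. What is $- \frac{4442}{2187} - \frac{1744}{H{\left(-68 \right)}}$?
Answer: $- \frac{24198466}{10036143} \approx -2.4111$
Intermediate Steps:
$H{\left(s \right)} = -35 + s^{2}$ ($H{\left(s \right)} = \left(s^{2} + 0 s\right) - 35 = \left(s^{2} + 0\right) - 35 = s^{2} - 35 = -35 + s^{2}$)
$- \frac{4442}{2187} - \frac{1744}{H{\left(-68 \right)}} = - \frac{4442}{2187} - \frac{1744}{-35 + \left(-68\right)^{2}} = \left(-4442\right) \frac{1}{2187} - \frac{1744}{-35 + 4624} = - \frac{4442}{2187} - \frac{1744}{4589} = - \frac{24198466}{10036143}$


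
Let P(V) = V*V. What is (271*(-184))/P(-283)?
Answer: -49864/80089 ≈ -0.62261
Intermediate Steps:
P(V) = V²
(271*(-184))/P(-283) = (271*(-184))/((-283)²) = -49864/80089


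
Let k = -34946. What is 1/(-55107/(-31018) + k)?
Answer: -2386/83376917 ≈ -2.8617e-5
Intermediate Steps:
1/(-55107/(-31018) + k) = 1/(-55107/(-31018) - 34946) = 1/(-55107*(-1/31018) - 34946) = 1/(4239/2386 - 34946) = 1/(-83376917/2386) = -2386/83376917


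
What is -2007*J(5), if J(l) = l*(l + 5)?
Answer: -100350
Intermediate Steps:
J(l) = l*(5 + l)
-2007*J(5) = -10035*(5 + 5) = -10035*10 = -2007*50 = -100350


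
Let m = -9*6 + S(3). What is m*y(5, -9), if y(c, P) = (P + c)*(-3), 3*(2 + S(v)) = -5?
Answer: -692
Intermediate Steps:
S(v) = -11/3 (S(v) = -2 + (1/3)*(-5) = -2 - 5/3 = -11/3)
y(c, P) = -3*P - 3*c
m = -173/3 (m = -9*6 - 11/3 = -54 - 11/3 = -173/3 ≈ -57.667)
m*y(5, -9) = -173*(-3*(-9) - 3*5)/3 = -173*(27 - 15)/3 = -173/3*12 = -692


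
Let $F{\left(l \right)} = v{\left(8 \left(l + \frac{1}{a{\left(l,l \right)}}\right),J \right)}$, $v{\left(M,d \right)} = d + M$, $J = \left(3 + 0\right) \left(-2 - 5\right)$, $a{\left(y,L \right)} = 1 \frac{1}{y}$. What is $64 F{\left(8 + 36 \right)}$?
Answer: $43712$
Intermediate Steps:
$a{\left(y,L \right)} = \frac{1}{y}$
$J = -21$ ($J = 3 \left(-7\right) = -21$)
$v{\left(M,d \right)} = M + d$
$F{\left(l \right)} = -21 + 16 l$ ($F{\left(l \right)} = 8 \left(l + \frac{1}{\frac{1}{l}}\right) - 21 = 8 \left(l + l\right) - 21 = 8 \cdot 2 l - 21 = 16 l - 21 = -21 + 16 l$)
$64 F{\left(8 + 36 \right)} = 64 \left(-21 + 16 \left(8 + 36\right)\right) = 64 \left(-21 + 16 \cdot 44\right) = 64 \left(-21 + 704\right) = 64 \cdot 683 = 43712$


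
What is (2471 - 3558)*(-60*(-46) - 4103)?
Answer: 1459841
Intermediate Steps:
(2471 - 3558)*(-60*(-46) - 4103) = -1087*(2760 - 4103) = -1087*(-1343) = 1459841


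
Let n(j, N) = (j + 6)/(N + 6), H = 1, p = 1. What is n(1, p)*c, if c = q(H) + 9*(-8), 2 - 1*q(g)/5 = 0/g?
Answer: -62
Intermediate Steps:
n(j, N) = (6 + j)/(6 + N)
q(g) = 10 (q(g) = 10 - 0/g = 10 - 5*0 = 10 + 0 = 10)
c = -62 (c = 10 + 9*(-8) = 10 - 72 = -62)
n(1, p)*c = ((6 + 1)/(6 + 1))*(-62) = (7/7)*(-62) = ((⅐)*7)*(-62) = 1*(-62) = -62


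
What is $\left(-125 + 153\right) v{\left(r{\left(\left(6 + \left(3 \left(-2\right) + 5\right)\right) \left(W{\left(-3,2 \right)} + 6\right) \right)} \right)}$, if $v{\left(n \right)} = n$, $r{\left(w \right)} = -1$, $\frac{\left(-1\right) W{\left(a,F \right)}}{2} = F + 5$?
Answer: $-28$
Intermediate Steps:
$W{\left(a,F \right)} = -10 - 2 F$ ($W{\left(a,F \right)} = - 2 \left(F + 5\right) = - 2 \left(5 + F\right) = -10 - 2 F$)
$\left(-125 + 153\right) v{\left(r{\left(\left(6 + \left(3 \left(-2\right) + 5\right)\right) \left(W{\left(-3,2 \right)} + 6\right) \right)} \right)} = \left(-125 + 153\right) \left(-1\right) = 28 \left(-1\right) = -28$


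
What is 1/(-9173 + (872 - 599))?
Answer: -1/8900 ≈ -0.00011236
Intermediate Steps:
1/(-9173 + (872 - 599)) = 1/(-9173 + 273) = 1/(-8900) = -1/8900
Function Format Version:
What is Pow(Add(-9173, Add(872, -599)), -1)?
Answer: Rational(-1, 8900) ≈ -0.00011236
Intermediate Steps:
Pow(Add(-9173, Add(872, -599)), -1) = Pow(Add(-9173, 273), -1) = Pow(-8900, -1) = Rational(-1, 8900)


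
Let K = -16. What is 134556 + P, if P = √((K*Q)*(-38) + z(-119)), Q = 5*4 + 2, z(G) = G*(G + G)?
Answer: 134556 + √41698 ≈ 1.3476e+5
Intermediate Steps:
z(G) = 2*G² (z(G) = G*(2*G) = 2*G²)
Q = 22 (Q = 20 + 2 = 22)
P = √41698 (P = √(-16*22*(-38) + 2*(-119)²) = √(-352*(-38) + 2*14161) = √(13376 + 28322) = √41698 ≈ 204.20)
134556 + P = 134556 + √41698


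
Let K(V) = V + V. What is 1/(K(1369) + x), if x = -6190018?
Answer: -1/6187280 ≈ -1.6162e-7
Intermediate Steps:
K(V) = 2*V
1/(K(1369) + x) = 1/(2*1369 - 6190018) = 1/(2738 - 6190018) = 1/(-6187280) = -1/6187280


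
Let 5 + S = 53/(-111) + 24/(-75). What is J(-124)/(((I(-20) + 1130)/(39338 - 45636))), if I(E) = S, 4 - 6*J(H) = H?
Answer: -186420800/1559831 ≈ -119.51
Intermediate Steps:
J(H) = 2/3 - H/6
S = -16088/2775 (S = -5 + (53/(-111) + 24/(-75)) = -5 + (53*(-1/111) + 24*(-1/75)) = -5 + (-53/111 - 8/25) = -5 - 2213/2775 = -16088/2775 ≈ -5.7975)
I(E) = -16088/2775
J(-124)/(((I(-20) + 1130)/(39338 - 45636))) = (2/3 - 1/6*(-124))/(((-16088/2775 + 1130)/(39338 - 45636))) = (2/3 + 62/3)/(((3119662/2775)/(-6298))) = 64/(3*(((3119662/2775)*(-1/6298)))) = 64/(3*(-1559831/8738475)) = (64/3)*(-8738475/1559831) = -186420800/1559831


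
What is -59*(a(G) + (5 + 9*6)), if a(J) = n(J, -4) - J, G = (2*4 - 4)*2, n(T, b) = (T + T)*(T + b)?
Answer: -6785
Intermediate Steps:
n(T, b) = 2*T*(T + b) (n(T, b) = (2*T)*(T + b) = 2*T*(T + b))
G = 8 (G = (8 - 4)*2 = 4*2 = 8)
a(J) = -J + 2*J*(-4 + J) (a(J) = 2*J*(J - 4) - J = 2*J*(-4 + J) - J = -J + 2*J*(-4 + J))
-59*(a(G) + (5 + 9*6)) = -59*(8*(-9 + 2*8) + (5 + 9*6)) = -59*(8*(-9 + 16) + (5 + 54)) = -59*(8*7 + 59) = -59*(56 + 59) = -59*115 = -6785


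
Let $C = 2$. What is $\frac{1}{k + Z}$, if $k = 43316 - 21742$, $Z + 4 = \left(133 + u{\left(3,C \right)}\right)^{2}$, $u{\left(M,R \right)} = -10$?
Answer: $\frac{1}{36699} \approx 2.7249 \cdot 10^{-5}$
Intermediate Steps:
$Z = 15125$ ($Z = -4 + \left(133 - 10\right)^{2} = -4 + 123^{2} = -4 + 15129 = 15125$)
$k = 21574$
$\frac{1}{k + Z} = \frac{1}{21574 + 15125} = \frac{1}{36699}$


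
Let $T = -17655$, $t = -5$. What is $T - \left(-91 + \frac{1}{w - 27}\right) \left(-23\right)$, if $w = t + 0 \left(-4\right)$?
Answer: $- \frac{631959}{32} \approx -19749.0$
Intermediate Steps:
$w = -5$ ($w = -5 + 0 \left(-4\right) = -5 + 0 = -5$)
$T - \left(-91 + \frac{1}{w - 27}\right) \left(-23\right) = -17655 - \left(-91 + \frac{1}{-5 - 27}\right) \left(-23\right) = -17655 - \left(-91 + \frac{1}{-32}\right) \left(-23\right) = -17655 - \left(-91 - \frac{1}{32}\right) \left(-23\right) = -17655 - \left(- \frac{2913}{32}\right) \left(-23\right) = -17655 - \frac{66999}{32} = - \frac{631959}{32}$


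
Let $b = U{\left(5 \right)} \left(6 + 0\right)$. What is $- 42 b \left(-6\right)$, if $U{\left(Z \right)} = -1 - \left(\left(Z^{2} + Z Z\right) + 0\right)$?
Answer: $-77112$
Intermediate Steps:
$U{\left(Z \right)} = -1 - 2 Z^{2}$ ($U{\left(Z \right)} = -1 - \left(\left(Z^{2} + Z^{2}\right) + 0\right) = -1 - \left(2 Z^{2} + 0\right) = -1 - 2 Z^{2}$)
$b = -306$ ($b = \left(-1 - 2 \cdot 5^{2}\right) \left(6 + 0\right) = \left(-1 - 50\right) 6 = \left(-51\right) 6 = -306$)
$- 42 b \left(-6\right) = \left(-42\right) \left(-306\right) \left(-6\right) = 12852 \left(-6\right) = -77112$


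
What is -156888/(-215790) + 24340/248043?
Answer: 7361216464/8920866495 ≈ 0.82517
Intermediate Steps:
-156888/(-215790) + 24340/248043 = -156888*(-1/215790) + 24340*(1/248043) = 26148/35965 + 24340/248043 = 7361216464/8920866495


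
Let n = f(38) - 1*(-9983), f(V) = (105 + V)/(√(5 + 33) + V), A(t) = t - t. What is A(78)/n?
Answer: 0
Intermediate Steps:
A(t) = 0
f(V) = (105 + V)/(V + √38) (f(V) = (105 + V)/(√38 + V) = (105 + V)/(V + √38))
n = 9983 + 143/(38 + √38) (n = (105 + 38)/(38 + √38) - 1*(-9983) = 143/(38 + √38) + 9983 = 9983 + 143/(38 + √38) ≈ 9986.2)
A(78)/n = 0/(369514/37 - 143*√38/1406) = 0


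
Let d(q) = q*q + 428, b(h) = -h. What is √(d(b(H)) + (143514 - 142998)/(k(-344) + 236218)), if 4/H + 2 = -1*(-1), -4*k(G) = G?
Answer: √4782580177/3282 ≈ 21.071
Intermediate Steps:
k(G) = -G/4
H = -4 (H = 4/(-2 - 1*(-1)) = 4/(-2 + 1) = 4/(-1) = 4*(-1) = -4)
d(q) = 428 + q² (d(q) = q² + 428 = 428 + q²)
√(d(b(H)) + (143514 - 142998)/(k(-344) + 236218)) = √((428 + (-1*(-4))²) + (143514 - 142998)/(-¼*(-344) + 236218)) = √((428 + 4²) + 516/(86 + 236218)) = √((428 + 16) + 516/236304) = √(444 + 516*(1/236304)) = √(444 + 43/19692) = √(8743291/19692) = √4782580177/3282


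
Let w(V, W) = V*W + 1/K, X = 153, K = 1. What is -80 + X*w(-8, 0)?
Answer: 73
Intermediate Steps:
w(V, W) = 1 + V*W (w(V, W) = V*W + 1/1 = V*W + 1 = 1 + V*W)
-80 + X*w(-8, 0) = -80 + 153*(1 - 8*0) = -80 + 153*(1 + 0) = -80 + 153*1 = -80 + 153 = 73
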